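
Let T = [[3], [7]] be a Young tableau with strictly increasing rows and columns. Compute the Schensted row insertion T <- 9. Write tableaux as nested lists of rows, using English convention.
[[3, 9], [7]]

9 is larger than every entry of row 1, so it is appended to row 1. The new tableau is [[3, 9], [7]].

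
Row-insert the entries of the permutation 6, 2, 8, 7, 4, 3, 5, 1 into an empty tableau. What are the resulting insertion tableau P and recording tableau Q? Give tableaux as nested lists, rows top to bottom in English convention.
Insert each entry of the permutation into P by Schensted row insertion, recording in Q the position of each new cell.

After inserting 6: P = [[6]].
After inserting 2: P = [[2], [6]].
After inserting 8: P = [[2, 8], [6]].
After inserting 7: P = [[2, 7], [6, 8]].
After inserting 4: P = [[2, 4], [6, 7], [8]].
After inserting 3: P = [[2, 3], [4, 7], [6], [8]].
After inserting 5: P = [[2, 3, 5], [4, 7], [6], [8]].
After inserting 1: P = [[1, 3, 5], [2, 7], [4], [6], [8]].

So P = [[1, 3, 5], [2, 7], [4], [6], [8]], Q = [[1, 3, 7], [2, 4], [5], [6], [8]].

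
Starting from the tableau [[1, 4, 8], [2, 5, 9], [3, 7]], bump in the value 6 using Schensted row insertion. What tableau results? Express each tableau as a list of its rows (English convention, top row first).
In row 1, 6 replaces 8 (the leftmost entry greater than 6); 8 is bumped to row 2. In row 2, 8 replaces 9 (the leftmost entry greater than 8); 9 is bumped to row 3. 9 is appended to row 3. The new tableau is [[1, 4, 6], [2, 5, 8], [3, 7, 9]].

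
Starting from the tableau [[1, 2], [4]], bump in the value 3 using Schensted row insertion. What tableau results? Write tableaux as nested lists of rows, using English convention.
[[1, 2, 3], [4]]

3 is larger than every entry of row 1, so it is appended to row 1. The new tableau is [[1, 2, 3], [4]].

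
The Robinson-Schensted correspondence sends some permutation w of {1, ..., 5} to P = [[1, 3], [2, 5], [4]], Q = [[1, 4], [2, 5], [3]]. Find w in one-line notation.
4 2 1 5 3

Reverse RSK: for i = n, n-1, ..., 1, locate i in Q, remove the corresponding corner cell from P, and reverse-bump its entry up through P; the value ejected from row 1 is w(i).

So w = 4 2 1 5 3.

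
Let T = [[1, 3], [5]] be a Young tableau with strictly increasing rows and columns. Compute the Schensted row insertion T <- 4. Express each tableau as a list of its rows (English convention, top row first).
4 is larger than every entry of row 1, so it is appended to row 1. The new tableau is [[1, 3, 4], [5]].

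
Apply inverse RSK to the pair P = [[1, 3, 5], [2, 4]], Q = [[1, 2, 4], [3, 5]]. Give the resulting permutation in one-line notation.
Reverse the RSK construction: for i from n down to 1, find the cell of Q containing i, remove the entry at that cell from P, and reverse-bump it up through P; the value ejected from row 1 is w(i).

Step i=5: Q has 5 at row 2, column 2; remove 4 from row 2 of P and reverse-bump: 4 enters row 1 and ejects 3. So w(5) = 3. P is now [[1, 4, 5], [2]].
Step i=4: Q has 4 at row 1, column 3; remove that cell from P, ejecting 5. So w(4) = 5. P is now [[1, 4], [2]].
Step i=3: Q has 3 at row 2, column 1; remove 2 from row 2 of P and reverse-bump: 2 enters row 1 and ejects 1. So w(3) = 1. P is now [[2, 4]].
Step i=2: Q has 2 at row 1, column 2; remove that cell from P, ejecting 4. So w(2) = 4. P is now [[2]].
Step i=1: Q has 1 at row 1, column 1; remove that cell from P, ejecting 2. So w(1) = 2. P is now [].

So w = 2 4 1 5 3.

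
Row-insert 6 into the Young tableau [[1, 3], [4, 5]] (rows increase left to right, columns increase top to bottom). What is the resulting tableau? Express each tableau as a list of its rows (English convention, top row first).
6 is larger than every entry of row 1, so it is appended to row 1. The new tableau is [[1, 3, 6], [4, 5]].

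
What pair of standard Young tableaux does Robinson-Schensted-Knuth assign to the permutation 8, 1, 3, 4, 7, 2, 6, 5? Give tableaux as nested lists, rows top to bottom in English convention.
Insert each entry of the permutation into P by Schensted row insertion, recording in Q the position of each new cell.

Insert 8: appended to row 1. P = [[8]].
Insert 1: 1 bumps 8 from row 1; 8 starts row 2. P = [[1], [8]].
Insert 3: appended to row 1. P = [[1, 3], [8]].
Insert 4: appended to row 1. P = [[1, 3, 4], [8]].
Insert 7: appended to row 1. P = [[1, 3, 4, 7], [8]].
Insert 2: 2 bumps 3 from row 1; 3 bumps 8 from row 2; 8 starts row 3. P = [[1, 2, 4, 7], [3], [8]].
Insert 6: 6 bumps 7 from row 1; 7 appends to row 2. P = [[1, 2, 4, 6], [3, 7], [8]].
Insert 5: 5 bumps 6 from row 1; 6 bumps 7 from row 2; 7 bumps 8 from row 3; 8 starts row 4. P = [[1, 2, 4, 5], [3, 6], [7], [8]].

So P = [[1, 2, 4, 5], [3, 6], [7], [8]], Q = [[1, 3, 4, 5], [2, 7], [6], [8]].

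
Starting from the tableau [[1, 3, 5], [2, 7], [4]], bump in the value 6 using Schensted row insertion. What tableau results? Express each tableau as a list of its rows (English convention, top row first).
6 is larger than every entry of row 1, so it is appended to row 1. The new tableau is [[1, 3, 5, 6], [2, 7], [4]].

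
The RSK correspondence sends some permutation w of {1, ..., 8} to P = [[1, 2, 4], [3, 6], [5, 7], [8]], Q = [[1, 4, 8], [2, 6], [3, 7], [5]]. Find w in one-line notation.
8 5 3 7 1 6 2 4

Reverse the RSK construction: for i from n down to 1, find the cell of Q containing i, remove the entry at that cell from P, and reverse-bump it up through P; the value ejected from row 1 is w(i).

Step i=8: Q has 8 at row 1, column 3; remove that cell from P, ejecting 4. So w(8) = 4. P is now [[1, 2], [3, 6], [5, 7], [8]].
Step i=7: Q has 7 at row 3, column 2; remove 7 from row 3 of P and reverse-bump: 7 enters row 2 and ejects 6; 6 enters row 1 and ejects 2. So w(7) = 2. P is now [[1, 6], [3, 7], [5], [8]].
Step i=6: Q has 6 at row 2, column 2; remove 7 from row 2 of P and reverse-bump: 7 enters row 1 and ejects 6. So w(6) = 6. P is now [[1, 7], [3], [5], [8]].
Step i=5: Q has 5 at row 4, column 1; remove 8 from row 4 of P and reverse-bump: 8 enters row 3 and ejects 5; 5 enters row 2 and ejects 3; 3 enters row 1 and ejects 1. So w(5) = 1. P is now [[3, 7], [5], [8]].
Step i=4: Q has 4 at row 1, column 2; remove that cell from P, ejecting 7. So w(4) = 7. P is now [[3], [5], [8]].
Step i=3: Q has 3 at row 3, column 1; remove 8 from row 3 of P and reverse-bump: 8 enters row 2 and ejects 5; 5 enters row 1 and ejects 3. So w(3) = 3. P is now [[5], [8]].
Step i=2: Q has 2 at row 2, column 1; remove 8 from row 2 of P and reverse-bump: 8 enters row 1 and ejects 5. So w(2) = 5. P is now [[8]].
Step i=1: Q has 1 at row 1, column 1; remove that cell from P, ejecting 8. So w(1) = 8. P is now [].

So w = 8 5 3 7 1 6 2 4.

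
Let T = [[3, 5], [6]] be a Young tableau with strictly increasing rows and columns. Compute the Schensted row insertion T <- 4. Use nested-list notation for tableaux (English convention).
[[3, 4], [5], [6]]

In row 1, 4 replaces 5 (the leftmost entry greater than 4); 5 is bumped to row 2. In row 2, 5 replaces 6 (the leftmost entry greater than 5); 6 is bumped to row 3. 6 starts a new row 3. The new tableau is [[3, 4], [5], [6]].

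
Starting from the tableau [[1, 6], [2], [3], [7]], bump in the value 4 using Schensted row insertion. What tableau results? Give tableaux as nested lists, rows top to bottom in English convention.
[[1, 4], [2, 6], [3], [7]]

In row 1, 4 replaces 6 (the leftmost entry greater than 4); 6 is bumped to row 2. 6 is appended to row 2. The new tableau is [[1, 4], [2, 6], [3], [7]].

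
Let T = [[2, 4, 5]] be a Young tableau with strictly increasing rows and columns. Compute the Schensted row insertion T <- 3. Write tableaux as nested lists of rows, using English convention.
[[2, 3, 5], [4]]

In row 1, 3 replaces 4 (the leftmost entry greater than 3); 4 is bumped to row 2. 4 starts a new row 2. The new tableau is [[2, 3, 5], [4]].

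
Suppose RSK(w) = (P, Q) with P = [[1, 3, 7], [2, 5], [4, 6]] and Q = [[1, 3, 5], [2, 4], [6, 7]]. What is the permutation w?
4 2 6 5 7 1 3

Reverse the RSK construction: for i from n down to 1, find the cell of Q containing i, remove the entry at that cell from P, and reverse-bump it up through P; the value ejected from row 1 is w(i).

Step i=7: Q has 7 at row 3, column 2; remove 6 from row 3 of P and reverse-bump: 6 enters row 2 and ejects 5; 5 enters row 1 and ejects 3. So w(7) = 3. P is now [[1, 5, 7], [2, 6], [4]].
Step i=6: Q has 6 at row 3, column 1; remove 4 from row 3 of P and reverse-bump: 4 enters row 2 and ejects 2; 2 enters row 1 and ejects 1. So w(6) = 1. P is now [[2, 5, 7], [4, 6]].
Step i=5: Q has 5 at row 1, column 3; remove that cell from P, ejecting 7. So w(5) = 7. P is now [[2, 5], [4, 6]].
Step i=4: Q has 4 at row 2, column 2; remove 6 from row 2 of P and reverse-bump: 6 enters row 1 and ejects 5. So w(4) = 5. P is now [[2, 6], [4]].
Step i=3: Q has 3 at row 1, column 2; remove that cell from P, ejecting 6. So w(3) = 6. P is now [[2], [4]].
Step i=2: Q has 2 at row 2, column 1; remove 4 from row 2 of P and reverse-bump: 4 enters row 1 and ejects 2. So w(2) = 2. P is now [[4]].
Step i=1: Q has 1 at row 1, column 1; remove that cell from P, ejecting 4. So w(1) = 4. P is now [].

So w = 4 2 6 5 7 1 3.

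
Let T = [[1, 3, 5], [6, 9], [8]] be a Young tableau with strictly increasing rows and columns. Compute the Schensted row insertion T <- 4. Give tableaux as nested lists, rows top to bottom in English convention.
In row 1, 4 replaces 5 (the leftmost entry greater than 4); 5 is bumped to row 2. In row 2, 5 replaces 6 (the leftmost entry greater than 5); 6 is bumped to row 3. In row 3, 6 replaces 8 (the leftmost entry greater than 6); 8 is bumped to row 4. 8 starts a new row 4. The new tableau is [[1, 3, 4], [5, 9], [6], [8]].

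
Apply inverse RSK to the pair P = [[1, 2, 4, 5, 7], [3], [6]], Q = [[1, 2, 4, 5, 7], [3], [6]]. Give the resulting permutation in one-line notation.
1 6 3 4 5 2 7

Reverse the RSK construction: for i from n down to 1, find the cell of Q containing i, remove the entry at that cell from P, and reverse-bump it up through P; the value ejected from row 1 is w(i).

Step i=7: Q has 7 at row 1, column 5; remove that cell from P, ejecting 7. So w(7) = 7. P is now [[1, 2, 4, 5], [3], [6]].
Step i=6: Q has 6 at row 3, column 1; remove 6 from row 3 of P and reverse-bump: 6 enters row 2 and ejects 3; 3 enters row 1 and ejects 2. So w(6) = 2. P is now [[1, 3, 4, 5], [6]].
Step i=5: Q has 5 at row 1, column 4; remove that cell from P, ejecting 5. So w(5) = 5. P is now [[1, 3, 4], [6]].
Step i=4: Q has 4 at row 1, column 3; remove that cell from P, ejecting 4. So w(4) = 4. P is now [[1, 3], [6]].
Step i=3: Q has 3 at row 2, column 1; remove 6 from row 2 of P and reverse-bump: 6 enters row 1 and ejects 3. So w(3) = 3. P is now [[1, 6]].
Step i=2: Q has 2 at row 1, column 2; remove that cell from P, ejecting 6. So w(2) = 6. P is now [[1]].
Step i=1: Q has 1 at row 1, column 1; remove that cell from P, ejecting 1. So w(1) = 1. P is now [].

So w = 1 6 3 4 5 2 7.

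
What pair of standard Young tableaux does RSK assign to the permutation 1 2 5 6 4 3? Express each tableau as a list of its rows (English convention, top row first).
P = [[1, 2, 3, 6], [4], [5]], Q = [[1, 2, 3, 4], [5], [6]]

Insert each entry of the permutation into P by Schensted row insertion, recording in Q the position of each new cell.

Insert 1: appended to row 1. P = [[1]].
Insert 2: appended to row 1. P = [[1, 2]].
Insert 5: appended to row 1. P = [[1, 2, 5]].
Insert 6: appended to row 1. P = [[1, 2, 5, 6]].
Insert 4: 4 bumps 5 from row 1; 5 starts row 2. P = [[1, 2, 4, 6], [5]].
Insert 3: 3 bumps 4 from row 1; 4 bumps 5 from row 2; 5 starts row 3. P = [[1, 2, 3, 6], [4], [5]].

So P = [[1, 2, 3, 6], [4], [5]], Q = [[1, 2, 3, 4], [5], [6]].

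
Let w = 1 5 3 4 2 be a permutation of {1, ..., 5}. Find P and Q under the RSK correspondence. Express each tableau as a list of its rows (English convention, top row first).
Insert each entry of the permutation into P by Schensted row insertion, recording in Q the position of each new cell.

Insert 1: appended to row 1. P = [[1]].
Insert 5: appended to row 1. P = [[1, 5]].
Insert 3: 3 bumps 5 from row 1; 5 starts row 2. P = [[1, 3], [5]].
Insert 4: appended to row 1. P = [[1, 3, 4], [5]].
Insert 2: 2 bumps 3 from row 1; 3 bumps 5 from row 2; 5 starts row 3. P = [[1, 2, 4], [3], [5]].

So P = [[1, 2, 4], [3], [5]], Q = [[1, 2, 4], [3], [5]].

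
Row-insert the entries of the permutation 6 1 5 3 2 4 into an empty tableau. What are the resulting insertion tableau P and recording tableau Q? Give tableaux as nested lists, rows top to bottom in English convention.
P = [[1, 2, 4], [3], [5], [6]], Q = [[1, 3, 6], [2], [4], [5]]

Insert each entry of the permutation into P by Schensted row insertion, recording in Q the position of each new cell.

Insert 6: appended to row 1. P = [[6]].
Insert 1: 1 bumps 6 from row 1; 6 starts row 2. P = [[1], [6]].
Insert 5: appended to row 1. P = [[1, 5], [6]].
Insert 3: 3 bumps 5 from row 1; 5 bumps 6 from row 2; 6 starts row 3. P = [[1, 3], [5], [6]].
Insert 2: 2 bumps 3 from row 1; 3 bumps 5 from row 2; 5 bumps 6 from row 3; 6 starts row 4. P = [[1, 2], [3], [5], [6]].
Insert 4: appended to row 1. P = [[1, 2, 4], [3], [5], [6]].

So P = [[1, 2, 4], [3], [5], [6]], Q = [[1, 3, 6], [2], [4], [5]].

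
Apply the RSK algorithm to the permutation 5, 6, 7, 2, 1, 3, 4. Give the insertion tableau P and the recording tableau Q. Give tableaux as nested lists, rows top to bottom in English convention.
Insert each entry of the permutation into P by Schensted row insertion, recording in Q the position of each new cell.

After inserting 5: P = [[5]].
After inserting 6: P = [[5, 6]].
After inserting 7: P = [[5, 6, 7]].
After inserting 2: P = [[2, 6, 7], [5]].
After inserting 1: P = [[1, 6, 7], [2], [5]].
After inserting 3: P = [[1, 3, 7], [2, 6], [5]].
After inserting 4: P = [[1, 3, 4], [2, 6, 7], [5]].

So P = [[1, 3, 4], [2, 6, 7], [5]], Q = [[1, 2, 3], [4, 6, 7], [5]].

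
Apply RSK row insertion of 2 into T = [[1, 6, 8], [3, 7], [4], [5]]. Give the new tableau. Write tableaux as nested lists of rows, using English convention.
In row 1, 2 replaces 6 (the leftmost entry greater than 2); 6 is bumped to row 2. In row 2, 6 replaces 7 (the leftmost entry greater than 6); 7 is bumped to row 3. 7 is appended to row 3. The new tableau is [[1, 2, 8], [3, 6], [4, 7], [5]].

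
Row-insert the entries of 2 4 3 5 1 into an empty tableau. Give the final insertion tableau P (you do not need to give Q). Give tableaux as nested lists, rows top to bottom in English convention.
P = [[1, 3, 5], [2], [4]]

Insert 2: appended to row 1. P = [[2]].
Insert 4: appended to row 1. P = [[2, 4]].
Insert 3: 3 bumps 4 from row 1; 4 starts row 2. P = [[2, 3], [4]].
Insert 5: appended to row 1. P = [[2, 3, 5], [4]].
Insert 1: 1 bumps 2 from row 1; 2 bumps 4 from row 2; 4 starts row 3. P = [[1, 3, 5], [2], [4]].

So P = [[1, 3, 5], [2], [4]].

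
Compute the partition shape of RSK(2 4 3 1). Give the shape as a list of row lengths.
[2, 1, 1]

Row-insert each entry into an empty tableau.

After inserting 2: P = [[2]].
After inserting 4: P = [[2, 4]].
After inserting 3: P = [[2, 3], [4]].
After inserting 1: P = [[1, 3], [2], [4]].

The final insertion tableau P = [[1, 3], [2], [4]] has shape [2, 1, 1].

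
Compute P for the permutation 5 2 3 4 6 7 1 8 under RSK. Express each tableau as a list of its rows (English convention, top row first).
P = [[1, 3, 4, 6, 7, 8], [2], [5]]

Insert 5: appended to row 1. P = [[5]].
Insert 2: 2 bumps 5 from row 1; 5 starts row 2. P = [[2], [5]].
Insert 3: appended to row 1. P = [[2, 3], [5]].
Insert 4: appended to row 1. P = [[2, 3, 4], [5]].
Insert 6: appended to row 1. P = [[2, 3, 4, 6], [5]].
Insert 7: appended to row 1. P = [[2, 3, 4, 6, 7], [5]].
Insert 1: 1 bumps 2 from row 1; 2 bumps 5 from row 2; 5 starts row 3. P = [[1, 3, 4, 6, 7], [2], [5]].
Insert 8: appended to row 1. P = [[1, 3, 4, 6, 7, 8], [2], [5]].

So P = [[1, 3, 4, 6, 7, 8], [2], [5]].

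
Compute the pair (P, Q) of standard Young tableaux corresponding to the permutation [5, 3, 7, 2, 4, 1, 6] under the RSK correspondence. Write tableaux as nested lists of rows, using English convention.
Insert each entry of the permutation into P by Schensted row insertion, recording in Q the position of each new cell.

Insert 5: appended to row 1. P = [[5]], Q = [[1]].
Insert 3: 3 bumps 5 from row 1; 5 starts row 2. P = [[3], [5]], Q = [[1], [2]].
Insert 7: appended to row 1. P = [[3, 7], [5]], Q = [[1, 3], [2]].
Insert 2: 2 bumps 3 from row 1; 3 bumps 5 from row 2; 5 starts row 3. P = [[2, 7], [3], [5]], Q = [[1, 3], [2], [4]].
Insert 4: 4 bumps 7 from row 1; 7 appends to row 2. P = [[2, 4], [3, 7], [5]], Q = [[1, 3], [2, 5], [4]].
Insert 1: 1 bumps 2 from row 1; 2 bumps 3 from row 2; 3 bumps 5 from row 3; 5 starts row 4. P = [[1, 4], [2, 7], [3], [5]], Q = [[1, 3], [2, 5], [4], [6]].
Insert 6: appended to row 1. P = [[1, 4, 6], [2, 7], [3], [5]], Q = [[1, 3, 7], [2, 5], [4], [6]].

So P = [[1, 4, 6], [2, 7], [3], [5]], Q = [[1, 3, 7], [2, 5], [4], [6]].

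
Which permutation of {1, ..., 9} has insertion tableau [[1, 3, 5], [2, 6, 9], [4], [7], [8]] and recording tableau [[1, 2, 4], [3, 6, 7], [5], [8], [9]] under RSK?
Reverse RSK: for i = n, n-1, ..., 1, locate i in Q, remove the corresponding corner cell from P, and reverse-bump its entry up through P; the value ejected from row 1 is w(i).

So w = 4 8 7 9 2 3 6 5 1.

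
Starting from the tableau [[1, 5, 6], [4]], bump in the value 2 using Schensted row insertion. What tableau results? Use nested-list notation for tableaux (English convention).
[[1, 2, 6], [4, 5]]

In row 1, 2 replaces 5 (the leftmost entry greater than 2); 5 is bumped to row 2. 5 is appended to row 2. The new tableau is [[1, 2, 6], [4, 5]].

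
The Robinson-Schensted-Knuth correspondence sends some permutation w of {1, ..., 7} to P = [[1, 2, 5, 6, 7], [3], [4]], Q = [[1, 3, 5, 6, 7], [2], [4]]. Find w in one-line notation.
Reverse the RSK construction: for i from n down to 1, find the cell of Q containing i, remove the entry at that cell from P, and reverse-bump it up through P; the value ejected from row 1 is w(i).

Step i=7: Q has 7 at row 1, column 5; remove that cell from P, ejecting 7. So w(7) = 7. P is now [[1, 2, 5, 6], [3], [4]].
Step i=6: Q has 6 at row 1, column 4; remove that cell from P, ejecting 6. So w(6) = 6. P is now [[1, 2, 5], [3], [4]].
Step i=5: Q has 5 at row 1, column 3; remove that cell from P, ejecting 5. So w(5) = 5. P is now [[1, 2], [3], [4]].
Step i=4: Q has 4 at row 3, column 1; remove 4 from row 3 of P and reverse-bump: 4 enters row 2 and ejects 3; 3 enters row 1 and ejects 2. So w(4) = 2. P is now [[1, 3], [4]].
Step i=3: Q has 3 at row 1, column 2; remove that cell from P, ejecting 3. So w(3) = 3. P is now [[1], [4]].
Step i=2: Q has 2 at row 2, column 1; remove 4 from row 2 of P and reverse-bump: 4 enters row 1 and ejects 1. So w(2) = 1. P is now [[4]].
Step i=1: Q has 1 at row 1, column 1; remove that cell from P, ejecting 4. So w(1) = 4. P is now [].

So w = 4 1 3 2 5 6 7.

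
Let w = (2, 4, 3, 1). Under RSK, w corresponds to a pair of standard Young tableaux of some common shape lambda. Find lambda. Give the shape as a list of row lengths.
[2, 1, 1]

RSK row insertion gives P = [[1, 3], [2], [4]], which has shape [2, 1, 1].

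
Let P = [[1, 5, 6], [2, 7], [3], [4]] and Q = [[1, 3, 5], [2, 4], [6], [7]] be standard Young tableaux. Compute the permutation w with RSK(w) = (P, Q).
4 3 7 5 6 2 1

Reverse RSK: for i = n, n-1, ..., 1, locate i in Q, remove the corresponding corner cell from P, and reverse-bump its entry up through P; the value ejected from row 1 is w(i).

So w = 4 3 7 5 6 2 1.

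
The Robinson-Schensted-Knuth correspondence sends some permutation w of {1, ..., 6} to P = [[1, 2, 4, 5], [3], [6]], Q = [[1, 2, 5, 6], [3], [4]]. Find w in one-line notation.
Reverse the RSK construction: for i from n down to 1, find the cell of Q containing i, remove the entry at that cell from P, and reverse-bump it up through P; the value ejected from row 1 is w(i).

Step i=6: Q has 6 at row 1, column 4; remove that cell from P, ejecting 5. So w(6) = 5. P is now [[1, 2, 4], [3], [6]].
Step i=5: Q has 5 at row 1, column 3; remove that cell from P, ejecting 4. So w(5) = 4. P is now [[1, 2], [3], [6]].
Step i=4: Q has 4 at row 3, column 1; remove 6 from row 3 of P and reverse-bump: 6 enters row 2 and ejects 3; 3 enters row 1 and ejects 2. So w(4) = 2. P is now [[1, 3], [6]].
Step i=3: Q has 3 at row 2, column 1; remove 6 from row 2 of P and reverse-bump: 6 enters row 1 and ejects 3. So w(3) = 3. P is now [[1, 6]].
Step i=2: Q has 2 at row 1, column 2; remove that cell from P, ejecting 6. So w(2) = 6. P is now [[1]].
Step i=1: Q has 1 at row 1, column 1; remove that cell from P, ejecting 1. So w(1) = 1. P is now [].

So w = 1 6 3 2 4 5.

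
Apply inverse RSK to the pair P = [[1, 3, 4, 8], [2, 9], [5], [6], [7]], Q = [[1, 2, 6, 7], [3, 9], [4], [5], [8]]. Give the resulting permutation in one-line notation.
Reverse the RSK construction: for i from n down to 1, find the cell of Q containing i, remove the entry at that cell from P, and reverse-bump it up through P; the value ejected from row 1 is w(i).

Step i=9: Q has 9 at row 2, column 2; remove 9 from row 2 of P and reverse-bump: 9 enters row 1 and ejects 8. So w(9) = 8. P is now [[1, 3, 4, 9], [2], [5], [6], [7]].
Step i=8: Q has 8 at row 5, column 1; remove 7 from row 5 of P and reverse-bump: 7 enters row 4 and ejects 6; 6 enters row 3 and ejects 5; 5 enters row 2 and ejects 2; 2 enters row 1 and ejects 1. So w(8) = 1. P is now [[2, 3, 4, 9], [5], [6], [7]].
Step i=7: Q has 7 at row 1, column 4; remove that cell from P, ejecting 9. So w(7) = 9. P is now [[2, 3, 4], [5], [6], [7]].
Step i=6: Q has 6 at row 1, column 3; remove that cell from P, ejecting 4. So w(6) = 4. P is now [[2, 3], [5], [6], [7]].
Step i=5: Q has 5 at row 4, column 1; remove 7 from row 4 of P and reverse-bump: 7 enters row 3 and ejects 6; 6 enters row 2 and ejects 5; 5 enters row 1 and ejects 3. So w(5) = 3. P is now [[2, 5], [6], [7]].
Step i=4: Q has 4 at row 3, column 1; remove 7 from row 3 of P and reverse-bump: 7 enters row 2 and ejects 6; 6 enters row 1 and ejects 5. So w(4) = 5. P is now [[2, 6], [7]].
Step i=3: Q has 3 at row 2, column 1; remove 7 from row 2 of P and reverse-bump: 7 enters row 1 and ejects 6. So w(3) = 6. P is now [[2, 7]].
Step i=2: Q has 2 at row 1, column 2; remove that cell from P, ejecting 7. So w(2) = 7. P is now [[2]].
Step i=1: Q has 1 at row 1, column 1; remove that cell from P, ejecting 2. So w(1) = 2. P is now [].

So w = 2 7 6 5 3 4 9 1 8.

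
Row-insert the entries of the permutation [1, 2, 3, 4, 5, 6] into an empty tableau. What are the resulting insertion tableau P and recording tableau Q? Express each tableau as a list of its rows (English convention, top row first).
P = [[1, 2, 3, 4, 5, 6]], Q = [[1, 2, 3, 4, 5, 6]]

Insert each entry of the permutation into P by Schensted row insertion, recording in Q the position of each new cell.

After inserting 1: P = [[1]].
After inserting 2: P = [[1, 2]].
After inserting 3: P = [[1, 2, 3]].
After inserting 4: P = [[1, 2, 3, 4]].
After inserting 5: P = [[1, 2, 3, 4, 5]].
After inserting 6: P = [[1, 2, 3, 4, 5, 6]].

So P = [[1, 2, 3, 4, 5, 6]], Q = [[1, 2, 3, 4, 5, 6]].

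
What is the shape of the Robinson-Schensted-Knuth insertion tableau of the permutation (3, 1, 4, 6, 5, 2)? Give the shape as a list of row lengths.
Row-insert each entry into an empty tableau.

After inserting 3: P = [[3]].
After inserting 1: P = [[1], [3]].
After inserting 4: P = [[1, 4], [3]].
After inserting 6: P = [[1, 4, 6], [3]].
After inserting 5: P = [[1, 4, 5], [3, 6]].
After inserting 2: P = [[1, 2, 5], [3, 4], [6]].

The final insertion tableau P = [[1, 2, 5], [3, 4], [6]] has shape [3, 2, 1].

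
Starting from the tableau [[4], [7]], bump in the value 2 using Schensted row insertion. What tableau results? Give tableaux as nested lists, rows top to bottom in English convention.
[[2], [4], [7]]

In row 1, 2 replaces 4 (the leftmost entry greater than 2); 4 is bumped to row 2. In row 2, 4 replaces 7 (the leftmost entry greater than 4); 7 is bumped to row 3. 7 starts a new row 3. The new tableau is [[2], [4], [7]].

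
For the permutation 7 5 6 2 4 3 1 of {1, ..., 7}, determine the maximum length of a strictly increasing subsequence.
2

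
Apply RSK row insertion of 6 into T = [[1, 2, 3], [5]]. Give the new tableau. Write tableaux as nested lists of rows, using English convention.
6 is larger than every entry of row 1, so it is appended to row 1. The new tableau is [[1, 2, 3, 6], [5]].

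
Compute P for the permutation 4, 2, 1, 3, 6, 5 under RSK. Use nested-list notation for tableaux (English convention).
Insert 4: appended to row 1. P = [[4]].
Insert 2: 2 bumps 4 from row 1; 4 starts row 2. P = [[2], [4]].
Insert 1: 1 bumps 2 from row 1; 2 bumps 4 from row 2; 4 starts row 3. P = [[1], [2], [4]].
Insert 3: appended to row 1. P = [[1, 3], [2], [4]].
Insert 6: appended to row 1. P = [[1, 3, 6], [2], [4]].
Insert 5: 5 bumps 6 from row 1; 6 appends to row 2. P = [[1, 3, 5], [2, 6], [4]].

So P = [[1, 3, 5], [2, 6], [4]].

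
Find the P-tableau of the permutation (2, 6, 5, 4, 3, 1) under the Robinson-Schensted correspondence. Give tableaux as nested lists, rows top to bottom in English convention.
P = [[1, 3], [2], [4], [5], [6]]

Insert 2: appended to row 1. P = [[2]].
Insert 6: appended to row 1. P = [[2, 6]].
Insert 5: 5 bumps 6 from row 1; 6 starts row 2. P = [[2, 5], [6]].
Insert 4: 4 bumps 5 from row 1; 5 bumps 6 from row 2; 6 starts row 3. P = [[2, 4], [5], [6]].
Insert 3: 3 bumps 4 from row 1; 4 bumps 5 from row 2; 5 bumps 6 from row 3; 6 starts row 4. P = [[2, 3], [4], [5], [6]].
Insert 1: 1 bumps 2 from row 1; 2 bumps 4 from row 2; 4 bumps 5 from row 3; 5 bumps 6 from row 4; 6 starts row 5. P = [[1, 3], [2], [4], [5], [6]].

So P = [[1, 3], [2], [4], [5], [6]].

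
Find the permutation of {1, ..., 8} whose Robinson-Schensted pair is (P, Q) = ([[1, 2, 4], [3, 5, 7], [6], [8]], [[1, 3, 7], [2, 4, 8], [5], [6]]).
Reverse RSK: for i = n, n-1, ..., 1, locate i in Q, remove the corresponding corner cell from P, and reverse-bump its entry up through P; the value ejected from row 1 is w(i).

So w = 3 1 8 6 5 2 7 4.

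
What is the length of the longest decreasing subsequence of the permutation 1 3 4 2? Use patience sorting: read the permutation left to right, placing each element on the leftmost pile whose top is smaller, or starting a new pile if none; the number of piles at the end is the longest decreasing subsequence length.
1: new pile. tops = [1]
3: onto pile 1 (replacing 1). tops = [3]
4: onto pile 1 (replacing 3). tops = [4]
2: new pile. tops = [4, 2]

2 piles, so the longest decreasing subsequence has length 2.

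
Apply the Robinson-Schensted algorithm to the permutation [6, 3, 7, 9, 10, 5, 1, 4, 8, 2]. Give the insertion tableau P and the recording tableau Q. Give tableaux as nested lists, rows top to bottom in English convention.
P = [[1, 2, 8, 10], [3, 4, 9], [5, 7], [6]], Q = [[1, 3, 4, 5], [2, 6, 9], [7, 8], [10]]

Insert each entry of the permutation into P by Schensted row insertion, recording in Q the position of each new cell.

After inserting 6: P = [[6]].
After inserting 3: P = [[3], [6]].
After inserting 7: P = [[3, 7], [6]].
After inserting 9: P = [[3, 7, 9], [6]].
After inserting 10: P = [[3, 7, 9, 10], [6]].
After inserting 5: P = [[3, 5, 9, 10], [6, 7]].
After inserting 1: P = [[1, 5, 9, 10], [3, 7], [6]].
After inserting 4: P = [[1, 4, 9, 10], [3, 5], [6, 7]].
After inserting 8: P = [[1, 4, 8, 10], [3, 5, 9], [6, 7]].
After inserting 2: P = [[1, 2, 8, 10], [3, 4, 9], [5, 7], [6]].

So P = [[1, 2, 8, 10], [3, 4, 9], [5, 7], [6]], Q = [[1, 3, 4, 5], [2, 6, 9], [7, 8], [10]].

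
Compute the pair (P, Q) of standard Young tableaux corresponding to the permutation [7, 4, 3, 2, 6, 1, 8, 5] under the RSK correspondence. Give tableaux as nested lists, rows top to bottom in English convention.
P = [[1, 5, 8], [2, 6], [3], [4], [7]], Q = [[1, 5, 7], [2, 8], [3], [4], [6]]

Insert each entry of the permutation into P by Schensted row insertion, recording in Q the position of each new cell.

Insert 7: appended to row 1. P = [[7]], Q = [[1]].
Insert 4: 4 bumps 7 from row 1; 7 starts row 2. P = [[4], [7]], Q = [[1], [2]].
Insert 3: 3 bumps 4 from row 1; 4 bumps 7 from row 2; 7 starts row 3. P = [[3], [4], [7]], Q = [[1], [2], [3]].
Insert 2: 2 bumps 3 from row 1; 3 bumps 4 from row 2; 4 bumps 7 from row 3; 7 starts row 4. P = [[2], [3], [4], [7]], Q = [[1], [2], [3], [4]].
Insert 6: appended to row 1. P = [[2, 6], [3], [4], [7]], Q = [[1, 5], [2], [3], [4]].
Insert 1: 1 bumps 2 from row 1; 2 bumps 3 from row 2; 3 bumps 4 from row 3; 4 bumps 7 from row 4; 7 starts row 5. P = [[1, 6], [2], [3], [4], [7]], Q = [[1, 5], [2], [3], [4], [6]].
Insert 8: appended to row 1. P = [[1, 6, 8], [2], [3], [4], [7]], Q = [[1, 5, 7], [2], [3], [4], [6]].
Insert 5: 5 bumps 6 from row 1; 6 appends to row 2. P = [[1, 5, 8], [2, 6], [3], [4], [7]], Q = [[1, 5, 7], [2, 8], [3], [4], [6]].

So P = [[1, 5, 8], [2, 6], [3], [4], [7]], Q = [[1, 5, 7], [2, 8], [3], [4], [6]].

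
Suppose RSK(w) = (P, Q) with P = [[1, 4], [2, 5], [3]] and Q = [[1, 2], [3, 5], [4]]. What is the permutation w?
Reverse the RSK construction: for i from n down to 1, find the cell of Q containing i, remove the entry at that cell from P, and reverse-bump it up through P; the value ejected from row 1 is w(i).

Step i=5: Q has 5 at row 2, column 2; remove 5 from row 2 of P and reverse-bump: 5 enters row 1 and ejects 4. So w(5) = 4. P is now [[1, 5], [2], [3]].
Step i=4: Q has 4 at row 3, column 1; remove 3 from row 3 of P and reverse-bump: 3 enters row 2 and ejects 2; 2 enters row 1 and ejects 1. So w(4) = 1. P is now [[2, 5], [3]].
Step i=3: Q has 3 at row 2, column 1; remove 3 from row 2 of P and reverse-bump: 3 enters row 1 and ejects 2. So w(3) = 2. P is now [[3, 5]].
Step i=2: Q has 2 at row 1, column 2; remove that cell from P, ejecting 5. So w(2) = 5. P is now [[3]].
Step i=1: Q has 1 at row 1, column 1; remove that cell from P, ejecting 3. So w(1) = 3. P is now [].

So w = 3 5 2 1 4.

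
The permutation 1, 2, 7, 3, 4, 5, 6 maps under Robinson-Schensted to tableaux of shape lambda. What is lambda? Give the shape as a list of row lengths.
Row-insert each entry into an empty tableau.

After inserting 1: P = [[1]].
After inserting 2: P = [[1, 2]].
After inserting 7: P = [[1, 2, 7]].
After inserting 3: P = [[1, 2, 3], [7]].
After inserting 4: P = [[1, 2, 3, 4], [7]].
After inserting 5: P = [[1, 2, 3, 4, 5], [7]].
After inserting 6: P = [[1, 2, 3, 4, 5, 6], [7]].

The final insertion tableau P = [[1, 2, 3, 4, 5, 6], [7]] has shape [6, 1].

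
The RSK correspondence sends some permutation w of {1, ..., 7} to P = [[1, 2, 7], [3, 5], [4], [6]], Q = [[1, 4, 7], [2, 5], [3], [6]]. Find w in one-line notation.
Reverse the RSK construction: for i from n down to 1, find the cell of Q containing i, remove the entry at that cell from P, and reverse-bump it up through P; the value ejected from row 1 is w(i).

Step i=7: Q has 7 at row 1, column 3; remove that cell from P, ejecting 7. So w(7) = 7. P is now [[1, 2], [3, 5], [4], [6]].
Step i=6: Q has 6 at row 4, column 1; remove 6 from row 4 of P and reverse-bump: 6 enters row 3 and ejects 4; 4 enters row 2 and ejects 3; 3 enters row 1 and ejects 2. So w(6) = 2. P is now [[1, 3], [4, 5], [6]].
Step i=5: Q has 5 at row 2, column 2; remove 5 from row 2 of P and reverse-bump: 5 enters row 1 and ejects 3. So w(5) = 3. P is now [[1, 5], [4], [6]].
Step i=4: Q has 4 at row 1, column 2; remove that cell from P, ejecting 5. So w(4) = 5. P is now [[1], [4], [6]].
Step i=3: Q has 3 at row 3, column 1; remove 6 from row 3 of P and reverse-bump: 6 enters row 2 and ejects 4; 4 enters row 1 and ejects 1. So w(3) = 1. P is now [[4], [6]].
Step i=2: Q has 2 at row 2, column 1; remove 6 from row 2 of P and reverse-bump: 6 enters row 1 and ejects 4. So w(2) = 4. P is now [[6]].
Step i=1: Q has 1 at row 1, column 1; remove that cell from P, ejecting 6. So w(1) = 6. P is now [].

So w = 6 4 1 5 3 2 7.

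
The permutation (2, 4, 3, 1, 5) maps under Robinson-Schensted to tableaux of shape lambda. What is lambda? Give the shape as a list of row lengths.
Row-insert each entry into an empty tableau.

After inserting 2: P = [[2]].
After inserting 4: P = [[2, 4]].
After inserting 3: P = [[2, 3], [4]].
After inserting 1: P = [[1, 3], [2], [4]].
After inserting 5: P = [[1, 3, 5], [2], [4]].

The final insertion tableau P = [[1, 3, 5], [2], [4]] has shape [3, 1, 1].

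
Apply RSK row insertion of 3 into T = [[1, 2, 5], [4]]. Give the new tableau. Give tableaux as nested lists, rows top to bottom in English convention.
In row 1, 3 replaces 5 (the leftmost entry greater than 3); 5 is bumped to row 2. 5 is appended to row 2. The new tableau is [[1, 2, 3], [4, 5]].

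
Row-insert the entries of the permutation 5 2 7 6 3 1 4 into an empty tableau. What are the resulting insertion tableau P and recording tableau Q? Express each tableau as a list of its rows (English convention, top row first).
Insert each entry of the permutation into P by Schensted row insertion, recording in Q the position of each new cell.

After inserting 5: P = [[5]].
After inserting 2: P = [[2], [5]].
After inserting 7: P = [[2, 7], [5]].
After inserting 6: P = [[2, 6], [5, 7]].
After inserting 3: P = [[2, 3], [5, 6], [7]].
After inserting 1: P = [[1, 3], [2, 6], [5], [7]].
After inserting 4: P = [[1, 3, 4], [2, 6], [5], [7]].

So P = [[1, 3, 4], [2, 6], [5], [7]], Q = [[1, 3, 7], [2, 4], [5], [6]].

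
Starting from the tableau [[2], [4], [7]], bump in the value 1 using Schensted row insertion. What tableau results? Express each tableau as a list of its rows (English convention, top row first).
[[1], [2], [4], [7]]

In row 1, 1 replaces 2 (the leftmost entry greater than 1); 2 is bumped to row 2. In row 2, 2 replaces 4 (the leftmost entry greater than 2); 4 is bumped to row 3. In row 3, 4 replaces 7 (the leftmost entry greater than 4); 7 is bumped to row 4. 7 starts a new row 4. The new tableau is [[1], [2], [4], [7]].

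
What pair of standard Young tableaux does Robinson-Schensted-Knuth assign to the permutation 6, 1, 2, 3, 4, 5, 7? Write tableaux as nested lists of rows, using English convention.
P = [[1, 2, 3, 4, 5, 7], [6]], Q = [[1, 3, 4, 5, 6, 7], [2]]

Insert each entry of the permutation into P by Schensted row insertion, recording in Q the position of each new cell.

After inserting 6: P = [[6]].
After inserting 1: P = [[1], [6]].
After inserting 2: P = [[1, 2], [6]].
After inserting 3: P = [[1, 2, 3], [6]].
After inserting 4: P = [[1, 2, 3, 4], [6]].
After inserting 5: P = [[1, 2, 3, 4, 5], [6]].
After inserting 7: P = [[1, 2, 3, 4, 5, 7], [6]].

So P = [[1, 2, 3, 4, 5, 7], [6]], Q = [[1, 3, 4, 5, 6, 7], [2]].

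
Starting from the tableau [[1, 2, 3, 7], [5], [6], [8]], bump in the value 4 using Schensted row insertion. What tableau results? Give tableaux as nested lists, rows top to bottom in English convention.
In row 1, 4 replaces 7 (the leftmost entry greater than 4); 7 is bumped to row 2. 7 is appended to row 2. The new tableau is [[1, 2, 3, 4], [5, 7], [6], [8]].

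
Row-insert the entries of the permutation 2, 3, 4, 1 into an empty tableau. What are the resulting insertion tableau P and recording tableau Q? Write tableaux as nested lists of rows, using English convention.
P = [[1, 3, 4], [2]], Q = [[1, 2, 3], [4]]

Insert each entry of the permutation into P by Schensted row insertion, recording in Q the position of each new cell.

Insert 2: appended to row 1. P = [[2]], Q = [[1]].
Insert 3: appended to row 1. P = [[2, 3]], Q = [[1, 2]].
Insert 4: appended to row 1. P = [[2, 3, 4]], Q = [[1, 2, 3]].
Insert 1: 1 bumps 2 from row 1; 2 starts row 2. P = [[1, 3, 4], [2]], Q = [[1, 2, 3], [4]].

So P = [[1, 3, 4], [2]], Q = [[1, 2, 3], [4]].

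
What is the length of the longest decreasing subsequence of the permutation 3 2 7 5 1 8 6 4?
3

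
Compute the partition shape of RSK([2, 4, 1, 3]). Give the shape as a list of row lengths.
Row-insert each entry into an empty tableau.

After inserting 2: P = [[2]].
After inserting 4: P = [[2, 4]].
After inserting 1: P = [[1, 4], [2]].
After inserting 3: P = [[1, 3], [2, 4]].

The final insertion tableau P = [[1, 3], [2, 4]] has shape [2, 2].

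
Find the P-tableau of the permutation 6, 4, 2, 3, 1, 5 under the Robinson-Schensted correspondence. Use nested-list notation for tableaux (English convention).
After inserting 6: P = [[6]].
After inserting 4: P = [[4], [6]].
After inserting 2: P = [[2], [4], [6]].
After inserting 3: P = [[2, 3], [4], [6]].
After inserting 1: P = [[1, 3], [2], [4], [6]].
After inserting 5: P = [[1, 3, 5], [2], [4], [6]].

So P = [[1, 3, 5], [2], [4], [6]].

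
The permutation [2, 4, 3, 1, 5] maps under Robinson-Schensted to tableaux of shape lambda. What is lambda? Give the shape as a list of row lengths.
Row-insert each entry into an empty tableau.

After inserting 2: P = [[2]].
After inserting 4: P = [[2, 4]].
After inserting 3: P = [[2, 3], [4]].
After inserting 1: P = [[1, 3], [2], [4]].
After inserting 5: P = [[1, 3, 5], [2], [4]].

The final insertion tableau P = [[1, 3, 5], [2], [4]] has shape [3, 1, 1].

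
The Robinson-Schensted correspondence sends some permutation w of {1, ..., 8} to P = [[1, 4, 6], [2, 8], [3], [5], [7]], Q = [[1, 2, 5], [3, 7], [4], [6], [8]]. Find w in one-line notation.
3 7 5 4 8 2 6 1

Reverse the RSK construction: for i from n down to 1, find the cell of Q containing i, remove the entry at that cell from P, and reverse-bump it up through P; the value ejected from row 1 is w(i).

Step i=8: Q has 8 at row 5, column 1; remove 7 from row 5 of P and reverse-bump: 7 enters row 4 and ejects 5; 5 enters row 3 and ejects 3; 3 enters row 2 and ejects 2; 2 enters row 1 and ejects 1. So w(8) = 1. P is now [[2, 4, 6], [3, 8], [5], [7]].
Step i=7: Q has 7 at row 2, column 2; remove 8 from row 2 of P and reverse-bump: 8 enters row 1 and ejects 6. So w(7) = 6. P is now [[2, 4, 8], [3], [5], [7]].
Step i=6: Q has 6 at row 4, column 1; remove 7 from row 4 of P and reverse-bump: 7 enters row 3 and ejects 5; 5 enters row 2 and ejects 3; 3 enters row 1 and ejects 2. So w(6) = 2. P is now [[3, 4, 8], [5], [7]].
Step i=5: Q has 5 at row 1, column 3; remove that cell from P, ejecting 8. So w(5) = 8. P is now [[3, 4], [5], [7]].
Step i=4: Q has 4 at row 3, column 1; remove 7 from row 3 of P and reverse-bump: 7 enters row 2 and ejects 5; 5 enters row 1 and ejects 4. So w(4) = 4. P is now [[3, 5], [7]].
Step i=3: Q has 3 at row 2, column 1; remove 7 from row 2 of P and reverse-bump: 7 enters row 1 and ejects 5. So w(3) = 5. P is now [[3, 7]].
Step i=2: Q has 2 at row 1, column 2; remove that cell from P, ejecting 7. So w(2) = 7. P is now [[3]].
Step i=1: Q has 1 at row 1, column 1; remove that cell from P, ejecting 3. So w(1) = 3. P is now [].

So w = 3 7 5 4 8 2 6 1.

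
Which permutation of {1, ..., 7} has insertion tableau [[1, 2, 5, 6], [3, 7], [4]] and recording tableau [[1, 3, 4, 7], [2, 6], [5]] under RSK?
Reverse RSK: for i = n, n-1, ..., 1, locate i in Q, remove the corresponding corner cell from P, and reverse-bump its entry up through P; the value ejected from row 1 is w(i).

So w = 4 1 3 7 2 5 6.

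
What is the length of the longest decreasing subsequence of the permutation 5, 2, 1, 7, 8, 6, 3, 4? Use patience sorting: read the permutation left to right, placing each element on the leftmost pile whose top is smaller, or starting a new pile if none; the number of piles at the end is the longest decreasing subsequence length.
5: new pile. tops = [5]
2: new pile. tops = [5, 2]
1: new pile. tops = [5, 2, 1]
7: onto pile 1 (replacing 5). tops = [7, 2, 1]
8: onto pile 1 (replacing 7). tops = [8, 2, 1]
6: onto pile 2 (replacing 2). tops = [8, 6, 1]
3: onto pile 3 (replacing 1). tops = [8, 6, 3]
4: onto pile 3 (replacing 3). tops = [8, 6, 4]

3 piles, so the longest decreasing subsequence has length 3.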